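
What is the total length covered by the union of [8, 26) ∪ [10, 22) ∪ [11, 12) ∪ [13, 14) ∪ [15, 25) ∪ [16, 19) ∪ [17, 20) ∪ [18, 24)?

Merged: [8, 26).
Length: 18.

18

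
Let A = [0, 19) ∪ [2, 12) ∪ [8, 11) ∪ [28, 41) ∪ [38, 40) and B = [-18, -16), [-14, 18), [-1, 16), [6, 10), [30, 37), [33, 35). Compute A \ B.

A, merged: [0, 19), [28, 41).
B, merged: [-18, -16), [-14, 18), [30, 37).
[0, 19) \ B = [18, 19).
[28, 41) \ B = [28, 30), [37, 41).

[18, 19) ∪ [28, 30) ∪ [37, 41)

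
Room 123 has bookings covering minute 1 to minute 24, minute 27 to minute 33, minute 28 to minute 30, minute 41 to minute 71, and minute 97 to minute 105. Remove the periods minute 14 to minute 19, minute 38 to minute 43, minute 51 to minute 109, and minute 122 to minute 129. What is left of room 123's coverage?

Merge the first list: minute 1 to minute 24, minute 27 to minute 33, minute 41 to minute 71, minute 97 to minute 105.
minute 1 to minute 24 with B removed leaves minute 1 to minute 14, minute 19 to minute 24.
minute 27 to minute 33 is untouched.
minute 41 to minute 71 with B removed leaves minute 43 to minute 51.
minute 97 to minute 105 lies entirely inside B → drops out.

minute 1 to minute 14, minute 19 to minute 24, minute 27 to minute 33, minute 43 to minute 51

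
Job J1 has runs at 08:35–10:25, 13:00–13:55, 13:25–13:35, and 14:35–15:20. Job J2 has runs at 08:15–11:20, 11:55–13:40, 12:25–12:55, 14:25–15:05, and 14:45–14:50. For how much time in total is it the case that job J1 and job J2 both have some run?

A, merged: 08:35-10:25, 13:00-13:55, 14:35-15:20.
B, merged: 08:15-11:20, 11:55-13:40, 14:25-15:05.
A ∩ B = 08:35-10:25, 13:00-13:40, 14:35-15:05.
Total: 1 h 50 min + 40 min + 30 min = 3 h.

3 h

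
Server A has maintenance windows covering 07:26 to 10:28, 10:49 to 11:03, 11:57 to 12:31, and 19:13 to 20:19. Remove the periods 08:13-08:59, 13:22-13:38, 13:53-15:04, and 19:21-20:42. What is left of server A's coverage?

07:26-08:13, 08:59-10:28, 10:49-11:03, 11:57-12:31, 19:13-19:21

07:26-10:28 minus B → 07:26-08:13, 08:59-10:28.
10:49-11:03: no B overlap → unchanged.
11:57-12:31: no B overlap → unchanged.
19:13-20:19 minus B → 19:13-19:21.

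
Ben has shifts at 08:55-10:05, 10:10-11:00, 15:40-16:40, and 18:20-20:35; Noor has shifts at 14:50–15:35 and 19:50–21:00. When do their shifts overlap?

08:55–10:05 falls entirely outside B.
10:10–11:00 falls entirely outside B.
15:40–16:40 falls entirely outside B.
18:20–20:35 overlaps B on 19:50–20:35.

19:50–20:35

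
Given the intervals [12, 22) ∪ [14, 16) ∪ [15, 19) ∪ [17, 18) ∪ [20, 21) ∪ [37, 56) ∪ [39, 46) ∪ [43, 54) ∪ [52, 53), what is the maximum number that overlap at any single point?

3

Sweep endpoints in order; track running count of active intervals.
Peak of 3 reached at 15.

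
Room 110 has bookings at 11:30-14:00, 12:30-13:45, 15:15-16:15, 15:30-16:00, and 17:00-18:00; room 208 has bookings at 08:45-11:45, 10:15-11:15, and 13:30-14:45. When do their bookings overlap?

11:30-11:45, 13:30-14:00

A, merged: 11:30-14:00, 15:15-16:15, 17:00-18:00.
B, merged: 08:45-11:45, 13:30-14:45.
11:30-14:00 overlaps B on 11:30-11:45, 13:30-14:00.
15:15-16:15 falls entirely outside B.
17:00-18:00 falls entirely outside B.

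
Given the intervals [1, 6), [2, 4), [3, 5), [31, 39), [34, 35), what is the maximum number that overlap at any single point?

At 3, 3 of the intervals are simultaneously active.
No point has more.

3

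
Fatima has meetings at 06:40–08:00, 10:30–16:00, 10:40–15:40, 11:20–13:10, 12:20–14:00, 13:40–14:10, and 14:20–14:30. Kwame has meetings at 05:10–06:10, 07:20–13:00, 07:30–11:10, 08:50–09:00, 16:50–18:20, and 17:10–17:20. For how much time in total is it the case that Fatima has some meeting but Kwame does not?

Merge the first list: 06:40-08:00, 10:30-16:00.
Merge the second list: 05:10-06:10, 07:20-13:00, 16:50-18:20.
A \ B = 06:40-07:20, 13:00-16:00.
Total: 40 min + 3 h = 3 h 40 min.

3 h 40 min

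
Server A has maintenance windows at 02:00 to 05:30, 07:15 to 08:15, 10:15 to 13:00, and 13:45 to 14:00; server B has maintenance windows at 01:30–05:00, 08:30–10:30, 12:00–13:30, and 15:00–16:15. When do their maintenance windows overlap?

02:00-05:00, 10:15-10:30, 12:00-13:00

02:00-05:30 overlaps B on 02:00-05:00.
07:15-08:15 falls entirely outside B.
10:15-13:00 overlaps B on 10:15-10:30, 12:00-13:00.
13:45-14:00 falls entirely outside B.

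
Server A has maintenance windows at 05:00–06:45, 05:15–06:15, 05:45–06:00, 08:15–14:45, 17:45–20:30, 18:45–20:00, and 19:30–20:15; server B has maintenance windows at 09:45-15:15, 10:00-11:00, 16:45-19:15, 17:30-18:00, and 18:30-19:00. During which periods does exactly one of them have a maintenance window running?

Merge the first list: 05:00-06:45, 08:15-14:45, 17:45-20:30.
Merge the second list: 09:45-15:15, 16:45-19:15.
A \ B = 05:00-06:45, 08:15-09:45, 19:15-20:30.
B \ A = 14:45-15:15, 16:45-17:45.
Union of the two gives the symmetric difference.

05:00-06:45, 08:15-09:45, 14:45-15:15, 16:45-17:45, 19:15-20:30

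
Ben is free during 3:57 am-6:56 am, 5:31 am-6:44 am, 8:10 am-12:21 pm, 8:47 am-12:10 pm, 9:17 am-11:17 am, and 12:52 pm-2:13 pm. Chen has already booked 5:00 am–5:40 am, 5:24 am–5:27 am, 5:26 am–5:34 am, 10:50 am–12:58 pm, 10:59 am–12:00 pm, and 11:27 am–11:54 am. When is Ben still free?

3:57 am–5:00 am, 5:40 am–6:56 am, 8:10 am–10:50 am, 12:58 pm–2:13 pm

A, merged: 3:57 am–6:56 am, 8:10 am–12:21 pm, 12:52 pm–2:13 pm.
B, merged: 5:00 am–5:40 am, 10:50 am–12:58 pm.
3:57 am–6:56 am with B removed leaves 3:57 am–5:00 am, 5:40 am–6:56 am.
8:10 am–12:21 pm with B removed leaves 8:10 am–10:50 am.
12:52 pm–2:13 pm with B removed leaves 12:58 pm–2:13 pm.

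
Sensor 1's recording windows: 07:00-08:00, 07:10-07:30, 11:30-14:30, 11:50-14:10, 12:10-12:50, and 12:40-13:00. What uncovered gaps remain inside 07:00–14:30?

Covered (merged): 07:00–08:00, 11:30–14:30.
Complement within 07:00–14:30: 08:00–11:30.

08:00–11:30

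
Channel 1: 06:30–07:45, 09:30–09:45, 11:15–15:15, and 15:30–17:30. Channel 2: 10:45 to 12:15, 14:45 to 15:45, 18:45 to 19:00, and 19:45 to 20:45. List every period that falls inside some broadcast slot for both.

11:15-12:15, 14:45-15:15, 15:30-15:45

06:30-07:45 meets no B interval.
09:30-09:45 meets no B interval.
11:15-15:15 ∩ B → 11:15-12:15, 14:45-15:15.
15:30-17:30 ∩ B → 15:30-15:45.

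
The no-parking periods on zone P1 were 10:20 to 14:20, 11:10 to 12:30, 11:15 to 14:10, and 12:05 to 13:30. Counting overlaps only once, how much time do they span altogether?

4 h

Merged: 10:20–14:20.
Length: 4 h.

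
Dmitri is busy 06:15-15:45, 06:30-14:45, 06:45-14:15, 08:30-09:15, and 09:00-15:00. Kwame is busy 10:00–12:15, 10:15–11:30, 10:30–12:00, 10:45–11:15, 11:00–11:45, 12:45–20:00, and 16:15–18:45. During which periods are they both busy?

Merge the first list: 06:15–15:45.
Merge the second list: 10:00–12:15, 12:45–20:00.
06:15–15:45 overlaps B on 10:00–12:15, 12:45–15:45.

10:00–12:15, 12:45–15:45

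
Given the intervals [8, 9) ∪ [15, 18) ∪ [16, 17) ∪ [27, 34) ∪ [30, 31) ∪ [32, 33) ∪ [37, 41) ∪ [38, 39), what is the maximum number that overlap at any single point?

Sweep endpoints in order; track running count of active intervals.
Peak of 2 reached at 16.

2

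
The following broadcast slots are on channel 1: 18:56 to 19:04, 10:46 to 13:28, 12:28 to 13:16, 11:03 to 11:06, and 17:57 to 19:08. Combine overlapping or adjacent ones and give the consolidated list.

Sort by start: 10:46–13:28, 11:03–11:06, 12:28–13:16, 17:57–19:08, 18:56–19:04.
11:03–11:06 overlaps/touches 10:46–13:28 → extend to 10:46–13:28.
12:28–13:16 overlaps/touches 10:46–13:28 → extend to 10:46–13:28.
17:57–19:08 is disjoint → start new block.
18:56–19:04 overlaps/touches 17:57–19:08 → extend to 17:57–19:08.

10:46–13:28, 17:57–19:08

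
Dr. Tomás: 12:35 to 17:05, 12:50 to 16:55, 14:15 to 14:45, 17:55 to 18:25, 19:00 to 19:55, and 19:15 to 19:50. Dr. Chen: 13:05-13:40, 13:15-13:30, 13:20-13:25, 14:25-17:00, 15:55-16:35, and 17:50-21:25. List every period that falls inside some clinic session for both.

13:05–13:40, 14:25–17:00, 17:55–18:25, 19:00–19:55

A, merged: 12:35–17:05, 17:55–18:25, 19:00–19:55.
B, merged: 13:05–13:40, 14:25–17:00, 17:50–21:25.
12:35–17:05 overlaps B on 13:05–13:40, 14:25–17:00.
17:55–18:25 overlaps B on 17:55–18:25.
19:00–19:55 overlaps B on 19:00–19:55.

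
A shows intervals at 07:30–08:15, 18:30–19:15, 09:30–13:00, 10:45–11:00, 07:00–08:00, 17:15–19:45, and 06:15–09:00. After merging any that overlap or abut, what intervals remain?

Sort by start: 06:15-09:00, 07:00-08:00, 07:30-08:15, 09:30-13:00, 10:45-11:00, 17:15-19:45, 18:30-19:15.
07:00-08:00 overlaps/touches 06:15-09:00 → extend to 06:15-09:00.
07:30-08:15 overlaps/touches 06:15-09:00 → extend to 06:15-09:00.
09:30-13:00 is disjoint → start new block.
10:45-11:00 overlaps/touches 09:30-13:00 → extend to 09:30-13:00.
17:15-19:45 is disjoint → start new block.
18:30-19:15 overlaps/touches 17:15-19:45 → extend to 17:15-19:45.

06:15-09:00, 09:30-13:00, 17:15-19:45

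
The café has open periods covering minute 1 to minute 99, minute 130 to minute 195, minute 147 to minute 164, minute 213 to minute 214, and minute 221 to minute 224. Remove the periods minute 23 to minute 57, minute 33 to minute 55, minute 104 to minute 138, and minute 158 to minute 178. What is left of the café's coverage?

A, merged: minute 1 to minute 99, minute 130 to minute 195, minute 213 to minute 214, minute 221 to minute 224.
B, merged: minute 23 to minute 57, minute 104 to minute 138, minute 158 to minute 178.
minute 1 to minute 99 minus B → minute 1 to minute 23, minute 57 to minute 99.
minute 130 to minute 195 minus B → minute 138 to minute 158, minute 178 to minute 195.
minute 213 to minute 214: no B overlap → unchanged.
minute 221 to minute 224: no B overlap → unchanged.

minute 1 to minute 23, minute 57 to minute 99, minute 138 to minute 158, minute 178 to minute 195, minute 213 to minute 214, minute 221 to minute 224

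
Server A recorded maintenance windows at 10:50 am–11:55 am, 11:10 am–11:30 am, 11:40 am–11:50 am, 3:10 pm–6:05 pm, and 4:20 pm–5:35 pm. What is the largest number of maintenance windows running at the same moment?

2

Walk the sorted start/end points keeping a running depth.
The depth first hits 2 at 11:10 am.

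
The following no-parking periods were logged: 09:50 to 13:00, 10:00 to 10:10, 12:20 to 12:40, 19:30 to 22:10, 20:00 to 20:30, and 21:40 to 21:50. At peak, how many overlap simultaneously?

2

At 10:00, 2 of the intervals are simultaneously active.
No point has more.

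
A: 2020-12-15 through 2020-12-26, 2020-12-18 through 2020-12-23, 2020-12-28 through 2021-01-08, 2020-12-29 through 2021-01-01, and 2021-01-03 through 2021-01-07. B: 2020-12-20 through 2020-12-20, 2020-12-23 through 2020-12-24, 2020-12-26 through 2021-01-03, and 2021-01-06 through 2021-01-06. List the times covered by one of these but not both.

A, merged: 2020-12-15 through 2020-12-26, 2020-12-28 through 2021-01-08.
A but not B: 2020-12-15 through 2020-12-19, 2020-12-21 through 2020-12-22, 2020-12-25 through 2020-12-25, 2021-01-04 through 2021-01-05, 2021-01-07 through 2021-01-08.
B but not A: 2020-12-27 through 2020-12-27.
Combining gives A △ B.

2020-12-15 through 2020-12-19, 2020-12-21 through 2020-12-22, 2020-12-25 through 2020-12-25, 2020-12-27 through 2020-12-27, 2021-01-04 through 2021-01-05, 2021-01-07 through 2021-01-08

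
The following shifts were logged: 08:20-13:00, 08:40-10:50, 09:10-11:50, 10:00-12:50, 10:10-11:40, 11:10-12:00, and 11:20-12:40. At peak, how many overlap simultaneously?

At 11:20, 6 of the intervals are simultaneously active.
No point has more.

6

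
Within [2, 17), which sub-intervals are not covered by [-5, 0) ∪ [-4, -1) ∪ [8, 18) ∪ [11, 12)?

After merging, the occupied span is [-5, 0), [8, 18).
Gaps within [2, 17): [2, 8).

[2, 8)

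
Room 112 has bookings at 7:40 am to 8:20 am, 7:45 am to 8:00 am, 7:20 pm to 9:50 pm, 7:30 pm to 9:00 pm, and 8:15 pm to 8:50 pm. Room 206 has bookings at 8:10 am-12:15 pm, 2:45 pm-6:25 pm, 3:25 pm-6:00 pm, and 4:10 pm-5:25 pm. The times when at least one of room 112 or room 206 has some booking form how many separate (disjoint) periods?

Merge the first list: 7:40 am–8:20 am, 7:20 pm–9:50 pm.
Merge the second list: 8:10 am–12:15 pm, 2:45 pm–6:25 pm.
A ∪ B = 7:40 am–12:15 pm, 2:45 pm–6:25 pm, 7:20 pm–9:50 pm.
That is 3 disjoint pieces.

3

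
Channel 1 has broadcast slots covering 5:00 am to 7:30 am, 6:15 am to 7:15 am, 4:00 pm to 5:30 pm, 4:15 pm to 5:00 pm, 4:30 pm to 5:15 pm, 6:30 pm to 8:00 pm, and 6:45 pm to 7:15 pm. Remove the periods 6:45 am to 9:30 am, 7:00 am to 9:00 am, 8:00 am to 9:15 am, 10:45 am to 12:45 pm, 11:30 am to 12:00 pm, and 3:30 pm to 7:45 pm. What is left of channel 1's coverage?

5:00 am–6:45 am, 7:45 pm–8:00 pm

First set merges to 5:00 am–7:30 am, 4:00 pm–5:30 pm, 6:30 pm–8:00 pm.
Second set merges to 6:45 am–9:30 am, 10:45 am–12:45 pm, 3:30 pm–7:45 pm.
5:00 am–7:30 am \ B = 5:00 am–6:45 am.
4:00 pm–5:30 pm: entirely removed.
6:30 pm–8:00 pm \ B = 7:45 pm–8:00 pm.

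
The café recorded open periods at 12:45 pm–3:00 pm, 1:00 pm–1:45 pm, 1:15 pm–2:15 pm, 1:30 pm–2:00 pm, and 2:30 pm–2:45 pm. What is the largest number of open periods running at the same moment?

Walk the sorted start/end points keeping a running depth.
The depth first hits 4 at 1:30 pm.

4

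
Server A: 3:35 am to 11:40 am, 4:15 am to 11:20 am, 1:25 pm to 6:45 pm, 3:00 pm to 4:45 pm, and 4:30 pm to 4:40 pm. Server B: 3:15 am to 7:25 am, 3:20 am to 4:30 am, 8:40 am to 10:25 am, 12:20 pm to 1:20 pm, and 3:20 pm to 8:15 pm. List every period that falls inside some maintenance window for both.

Merge the first list: 3:35 am-11:40 am, 1:25 pm-6:45 pm.
Merge the second list: 3:15 am-7:25 am, 8:40 am-10:25 am, 12:20 pm-1:20 pm, 3:20 pm-8:15 pm.
3:35 am-11:40 am overlaps B on 3:35 am-7:25 am, 8:40 am-10:25 am.
1:25 pm-6:45 pm overlaps B on 3:20 pm-6:45 pm.

3:35 am-7:25 am, 8:40 am-10:25 am, 3:20 pm-6:45 pm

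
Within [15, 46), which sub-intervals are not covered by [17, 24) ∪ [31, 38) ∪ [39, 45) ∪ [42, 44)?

The merged coverage is [17, 24), [31, 38), [39, 45).
Complement within [15, 46): [15, 17), [24, 31), [38, 39), [45, 46).

[15, 17) ∪ [24, 31) ∪ [38, 39) ∪ [45, 46)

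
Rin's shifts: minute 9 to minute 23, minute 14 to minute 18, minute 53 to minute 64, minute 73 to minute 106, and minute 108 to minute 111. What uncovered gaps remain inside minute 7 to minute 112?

The merged coverage is minute 9 to minute 23, minute 53 to minute 64, minute 73 to minute 106, minute 108 to minute 111.
Complement within minute 7 to minute 112: minute 7 to minute 9, minute 23 to minute 53, minute 64 to minute 73, minute 106 to minute 108, minute 111 to minute 112.

minute 7 to minute 9, minute 23 to minute 53, minute 64 to minute 73, minute 106 to minute 108, minute 111 to minute 112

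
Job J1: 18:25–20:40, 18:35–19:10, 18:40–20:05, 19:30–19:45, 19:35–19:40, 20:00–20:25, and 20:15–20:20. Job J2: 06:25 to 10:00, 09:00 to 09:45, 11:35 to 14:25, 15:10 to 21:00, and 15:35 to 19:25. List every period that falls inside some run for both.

A, merged: 18:25–20:40.
B, merged: 06:25–10:00, 11:35–14:25, 15:10–21:00.
18:25–20:40 meets the second set on 18:25–20:40.

18:25–20:40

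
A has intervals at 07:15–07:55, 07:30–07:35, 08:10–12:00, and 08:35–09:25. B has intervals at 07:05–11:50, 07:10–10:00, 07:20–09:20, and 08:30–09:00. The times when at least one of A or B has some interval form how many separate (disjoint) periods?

1

A, merged: 07:15–07:55, 08:10–12:00.
B, merged: 07:05–11:50.
A ∪ B = 07:05–12:00.
That is 1 disjoint piece.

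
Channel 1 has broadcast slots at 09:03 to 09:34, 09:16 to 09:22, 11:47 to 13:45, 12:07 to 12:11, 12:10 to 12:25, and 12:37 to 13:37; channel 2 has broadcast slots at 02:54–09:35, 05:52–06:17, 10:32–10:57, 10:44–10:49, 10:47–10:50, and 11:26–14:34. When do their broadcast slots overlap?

First set merges to 09:03–09:34, 11:47–13:45.
Second set merges to 02:54–09:35, 10:32–10:57, 11:26–14:34.
09:03–09:34 meets the second set on 09:03–09:34.
11:47–13:45 meets the second set on 11:47–13:45.

09:03–09:34, 11:47–13:45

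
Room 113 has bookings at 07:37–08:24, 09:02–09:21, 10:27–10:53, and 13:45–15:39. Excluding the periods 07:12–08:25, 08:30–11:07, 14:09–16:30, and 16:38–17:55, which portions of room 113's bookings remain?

13:45–14:09

07:37–08:24: entirely removed.
09:02–09:21: entirely removed.
10:27–10:53: entirely removed.
13:45–15:39 \ B = 13:45–14:09.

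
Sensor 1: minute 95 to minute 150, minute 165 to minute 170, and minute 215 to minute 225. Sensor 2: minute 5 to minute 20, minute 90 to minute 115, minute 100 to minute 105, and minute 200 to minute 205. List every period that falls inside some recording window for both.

Second set merges to minute 5 to minute 20, minute 90 to minute 115, minute 200 to minute 205.
minute 95 to minute 150 overlaps B on minute 95 to minute 115.
minute 165 to minute 170 falls entirely outside B.
minute 215 to minute 225 falls entirely outside B.

minute 95 to minute 115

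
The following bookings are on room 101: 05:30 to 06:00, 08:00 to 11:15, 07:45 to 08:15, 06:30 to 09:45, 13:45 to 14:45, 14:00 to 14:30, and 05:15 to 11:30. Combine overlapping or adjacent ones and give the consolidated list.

Sort by start: 05:15–11:30, 05:30–06:00, 06:30–09:45, 07:45–08:15, 08:00–11:15, 13:45–14:45, 14:00–14:30.
05:30–06:00 overlaps/touches 05:15–11:30 → extend to 05:15–11:30.
06:30–09:45 overlaps/touches 05:15–11:30 → extend to 05:15–11:30.
07:45–08:15 overlaps/touches 05:15–11:30 → extend to 05:15–11:30.
08:00–11:15 overlaps/touches 05:15–11:30 → extend to 05:15–11:30.
13:45–14:45 is disjoint → start new block.
14:00–14:30 overlaps/touches 13:45–14:45 → extend to 13:45–14:45.

05:15–11:30, 13:45–14:45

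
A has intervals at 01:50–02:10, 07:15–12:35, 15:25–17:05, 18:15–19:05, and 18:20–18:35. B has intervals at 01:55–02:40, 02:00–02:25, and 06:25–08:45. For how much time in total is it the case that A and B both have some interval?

First set merges to 01:50-02:10, 07:15-12:35, 15:25-17:05, 18:15-19:05.
Second set merges to 01:55-02:40, 06:25-08:45.
A ∩ B = 01:55-02:10, 07:15-08:45.
Total: 15 min + 1 h 30 min = 1 h 45 min.

1 h 45 min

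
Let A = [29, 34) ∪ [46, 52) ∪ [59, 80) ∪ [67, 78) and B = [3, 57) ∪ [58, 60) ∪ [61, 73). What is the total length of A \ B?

8

Merge the first list: [29, 34), [46, 52), [59, 80).
A \ B = [60, 61), [73, 80).
Total: 1 + 7 = 8.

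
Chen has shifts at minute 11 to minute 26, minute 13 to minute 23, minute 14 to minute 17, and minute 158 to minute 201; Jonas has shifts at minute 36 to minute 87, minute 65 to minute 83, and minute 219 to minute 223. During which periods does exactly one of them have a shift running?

Merge the first list: minute 11 to minute 26, minute 158 to minute 201.
Merge the second list: minute 36 to minute 87, minute 219 to minute 223.
Only in the first: minute 11 to minute 26, minute 158 to minute 201.
Only in the second: minute 36 to minute 87, minute 219 to minute 223.
Together these are the periods covered by exactly one.

minute 11 to minute 26, minute 36 to minute 87, minute 158 to minute 201, minute 219 to minute 223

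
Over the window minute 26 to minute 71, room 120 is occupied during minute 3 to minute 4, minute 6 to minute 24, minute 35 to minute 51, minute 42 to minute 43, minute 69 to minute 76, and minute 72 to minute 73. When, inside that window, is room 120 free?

Covered (merged): minute 3 to minute 4, minute 6 to minute 24, minute 35 to minute 51, minute 69 to minute 76.
Complement within minute 26 to minute 71: minute 26 to minute 35, minute 51 to minute 69.

minute 26 to minute 35, minute 51 to minute 69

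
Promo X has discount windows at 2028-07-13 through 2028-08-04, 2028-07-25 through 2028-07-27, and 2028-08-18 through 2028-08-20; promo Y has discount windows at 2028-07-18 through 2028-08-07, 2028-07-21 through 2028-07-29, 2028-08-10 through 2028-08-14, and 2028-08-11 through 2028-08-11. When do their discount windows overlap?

2028-07-18 through 2028-08-04

A, merged: 2028-07-13 through 2028-08-04, 2028-08-18 through 2028-08-20.
B, merged: 2028-07-18 through 2028-08-07, 2028-08-10 through 2028-08-14.
2028-07-13 through 2028-08-04 meets the second set on 2028-07-18 through 2028-08-04.
2028-08-18 through 2028-08-20: no overlap with the second set.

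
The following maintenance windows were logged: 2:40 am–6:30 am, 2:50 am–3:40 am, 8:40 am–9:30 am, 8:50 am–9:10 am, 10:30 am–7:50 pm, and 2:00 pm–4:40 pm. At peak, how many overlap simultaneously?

Walk the sorted start/end points keeping a running depth.
The depth first hits 2 at 2:50 am.

2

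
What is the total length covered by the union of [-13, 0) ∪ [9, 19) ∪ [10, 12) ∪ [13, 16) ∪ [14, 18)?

Merged: [-13, 0), [9, 19).
Lengths: 13 + 10 = 23.

23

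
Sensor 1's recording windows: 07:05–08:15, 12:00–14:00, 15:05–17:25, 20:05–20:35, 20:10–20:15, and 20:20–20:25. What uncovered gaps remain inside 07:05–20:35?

08:15–12:00, 14:00–15:05, 17:25–20:05

The merged coverage is 07:05–08:15, 12:00–14:00, 15:05–17:25, 20:05–20:35.
Uncovered inside 07:05–20:35: 08:15–12:00, 14:00–15:05, 17:25–20:05.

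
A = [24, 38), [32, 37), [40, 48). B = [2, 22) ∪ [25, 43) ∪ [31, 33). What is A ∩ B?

First set merges to [24, 38), [40, 48).
Second set merges to [2, 22), [25, 43).
[24, 38) meets the second set on [25, 38).
[40, 48) meets the second set on [40, 43).

[25, 38) ∪ [40, 43)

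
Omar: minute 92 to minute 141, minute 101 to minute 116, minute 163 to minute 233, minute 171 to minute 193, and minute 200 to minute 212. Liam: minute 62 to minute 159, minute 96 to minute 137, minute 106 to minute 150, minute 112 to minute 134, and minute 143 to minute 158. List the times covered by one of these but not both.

minute 62 to minute 92, minute 141 to minute 159, minute 163 to minute 233

First set merges to minute 92 to minute 141, minute 163 to minute 233.
Second set merges to minute 62 to minute 159.
Only in the first: minute 163 to minute 233.
Only in the second: minute 62 to minute 92, minute 141 to minute 159.
Together these are the periods covered by exactly one.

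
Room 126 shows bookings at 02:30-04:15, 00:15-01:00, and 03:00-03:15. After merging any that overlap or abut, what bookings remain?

Sort by start: 00:15–01:00, 02:30–04:15, 03:00–03:15.
02:30–04:15 is disjoint → start new block.
03:00–03:15 overlaps/touches 02:30–04:15 → extend to 02:30–04:15.

00:15–01:00, 02:30–04:15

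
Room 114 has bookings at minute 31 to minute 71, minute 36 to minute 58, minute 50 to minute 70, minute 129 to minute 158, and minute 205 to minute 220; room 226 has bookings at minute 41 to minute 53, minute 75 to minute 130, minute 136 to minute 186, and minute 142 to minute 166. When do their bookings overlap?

A, merged: minute 31 to minute 71, minute 129 to minute 158, minute 205 to minute 220.
B, merged: minute 41 to minute 53, minute 75 to minute 130, minute 136 to minute 186.
minute 31 to minute 71 overlaps B on minute 41 to minute 53.
minute 129 to minute 158 overlaps B on minute 129 to minute 130, minute 136 to minute 158.
minute 205 to minute 220 falls entirely outside B.

minute 41 to minute 53, minute 129 to minute 130, minute 136 to minute 158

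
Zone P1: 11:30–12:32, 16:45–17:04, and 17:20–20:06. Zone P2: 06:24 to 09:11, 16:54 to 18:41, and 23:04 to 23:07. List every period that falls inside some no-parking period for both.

16:54–17:04, 17:20–18:41

11:30–12:32: no overlap with the second set.
16:45–17:04 meets the second set on 16:54–17:04.
17:20–20:06 meets the second set on 17:20–18:41.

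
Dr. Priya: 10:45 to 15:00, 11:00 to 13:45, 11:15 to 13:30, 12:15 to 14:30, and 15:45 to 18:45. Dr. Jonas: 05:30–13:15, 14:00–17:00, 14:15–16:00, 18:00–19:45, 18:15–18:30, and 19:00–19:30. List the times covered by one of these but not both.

05:30-10:45, 13:15-14:00, 15:00-15:45, 17:00-18:00, 18:45-19:45

First set merges to 10:45-15:00, 15:45-18:45.
Second set merges to 05:30-13:15, 14:00-17:00, 18:00-19:45.
A \ B = 13:15-14:00, 17:00-18:00.
B \ A = 05:30-10:45, 15:00-15:45, 18:45-19:45.
Union of the two gives the symmetric difference.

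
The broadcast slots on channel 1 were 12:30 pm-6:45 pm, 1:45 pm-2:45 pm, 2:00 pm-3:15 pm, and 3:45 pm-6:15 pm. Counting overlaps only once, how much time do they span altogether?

Merged: 12:30 pm–6:45 pm.
Length: 6 h 15 min.

6 h 15 min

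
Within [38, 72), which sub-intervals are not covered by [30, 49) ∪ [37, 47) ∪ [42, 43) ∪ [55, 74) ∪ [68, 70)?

[49, 55)

The merged coverage is [30, 49), [55, 74).
Complement within [38, 72): [49, 55).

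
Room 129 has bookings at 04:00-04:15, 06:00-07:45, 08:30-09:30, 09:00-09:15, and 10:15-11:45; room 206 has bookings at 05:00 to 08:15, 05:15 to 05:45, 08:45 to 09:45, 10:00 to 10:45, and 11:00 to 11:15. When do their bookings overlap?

A, merged: 04:00–04:15, 06:00–07:45, 08:30–09:30, 10:15–11:45.
B, merged: 05:00–08:15, 08:45–09:45, 10:00–10:45, 11:00–11:15.
04:00–04:15: no overlap with the second set.
06:00–07:45 meets the second set on 06:00–07:45.
08:30–09:30 meets the second set on 08:45–09:30.
10:15–11:45 meets the second set on 10:15–10:45, 11:00–11:15.

06:00–07:45, 08:45–09:30, 10:15–10:45, 11:00–11:15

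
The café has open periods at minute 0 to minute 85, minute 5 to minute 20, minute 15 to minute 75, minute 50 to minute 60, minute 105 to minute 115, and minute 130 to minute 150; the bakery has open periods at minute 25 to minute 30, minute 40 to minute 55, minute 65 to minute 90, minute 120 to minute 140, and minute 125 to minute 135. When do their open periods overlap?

First set merges to minute 0 to minute 85, minute 105 to minute 115, minute 130 to minute 150.
Second set merges to minute 25 to minute 30, minute 40 to minute 55, minute 65 to minute 90, minute 120 to minute 140.
minute 0 to minute 85 meets the second set on minute 25 to minute 30, minute 40 to minute 55, minute 65 to minute 85.
minute 105 to minute 115: no overlap with the second set.
minute 130 to minute 150 meets the second set on minute 130 to minute 140.

minute 25 to minute 30, minute 40 to minute 55, minute 65 to minute 85, minute 130 to minute 140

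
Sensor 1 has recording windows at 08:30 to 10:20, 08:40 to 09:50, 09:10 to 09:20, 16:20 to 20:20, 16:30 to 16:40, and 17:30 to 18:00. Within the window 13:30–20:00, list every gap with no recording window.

Covered (merged): 08:30-10:20, 16:20-20:20.
Complement within 13:30-20:00: 13:30-16:20.

13:30-16:20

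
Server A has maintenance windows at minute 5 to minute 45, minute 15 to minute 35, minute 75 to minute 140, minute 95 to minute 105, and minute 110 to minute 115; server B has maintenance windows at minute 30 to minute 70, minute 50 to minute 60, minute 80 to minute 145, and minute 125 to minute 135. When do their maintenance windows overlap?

minute 30 to minute 45, minute 80 to minute 140

First set merges to minute 5 to minute 45, minute 75 to minute 140.
Second set merges to minute 30 to minute 70, minute 80 to minute 145.
minute 5 to minute 45 overlaps B on minute 30 to minute 45.
minute 75 to minute 140 overlaps B on minute 80 to minute 140.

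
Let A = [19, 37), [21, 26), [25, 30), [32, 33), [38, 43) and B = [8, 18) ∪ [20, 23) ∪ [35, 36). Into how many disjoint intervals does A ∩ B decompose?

2

First set merges to [19, 37), [38, 43).
A ∩ B = [20, 23), [35, 36).
That is 2 disjoint pieces.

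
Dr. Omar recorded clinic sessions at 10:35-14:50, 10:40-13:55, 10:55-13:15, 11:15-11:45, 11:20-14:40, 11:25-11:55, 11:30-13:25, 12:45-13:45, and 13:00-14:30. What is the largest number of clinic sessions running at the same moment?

At 11:30, 7 of the intervals are simultaneously active.
No point has more.

7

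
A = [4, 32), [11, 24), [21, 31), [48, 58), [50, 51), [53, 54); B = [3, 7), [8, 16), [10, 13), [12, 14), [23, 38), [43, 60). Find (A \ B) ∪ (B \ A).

Merge the first list: [4, 32), [48, 58).
Merge the second list: [3, 7), [8, 16), [23, 38), [43, 60).
A but not B: [7, 8), [16, 23).
B but not A: [3, 4), [32, 38), [43, 48), [58, 60).
Combining gives A △ B.

[3, 4) ∪ [7, 8) ∪ [16, 23) ∪ [32, 38) ∪ [43, 48) ∪ [58, 60)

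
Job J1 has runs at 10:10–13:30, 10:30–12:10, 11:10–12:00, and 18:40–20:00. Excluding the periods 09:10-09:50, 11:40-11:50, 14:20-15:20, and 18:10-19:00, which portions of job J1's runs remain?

A, merged: 10:10-13:30, 18:40-20:00.
10:10-13:30 with B removed leaves 10:10-11:40, 11:50-13:30.
18:40-20:00 with B removed leaves 19:00-20:00.

10:10-11:40, 11:50-13:30, 19:00-20:00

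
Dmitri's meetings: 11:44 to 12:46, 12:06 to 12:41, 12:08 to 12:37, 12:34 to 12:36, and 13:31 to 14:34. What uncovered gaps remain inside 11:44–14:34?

After merging, the occupied span is 11:44–12:46, 13:31–14:34.
Gaps within 11:44–14:34: 12:46–13:31.

12:46–13:31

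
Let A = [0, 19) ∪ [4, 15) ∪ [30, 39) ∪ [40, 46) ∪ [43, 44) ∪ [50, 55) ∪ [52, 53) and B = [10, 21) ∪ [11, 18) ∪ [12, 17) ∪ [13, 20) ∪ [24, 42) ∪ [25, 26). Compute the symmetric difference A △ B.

[0, 10) ∪ [19, 21) ∪ [24, 30) ∪ [39, 40) ∪ [42, 46) ∪ [50, 55)

Merge the first list: [0, 19), [30, 39), [40, 46), [50, 55).
Merge the second list: [10, 21), [24, 42).
Only in the first: [0, 10), [42, 46), [50, 55).
Only in the second: [19, 21), [24, 30), [39, 40).
Together these are the periods covered by exactly one.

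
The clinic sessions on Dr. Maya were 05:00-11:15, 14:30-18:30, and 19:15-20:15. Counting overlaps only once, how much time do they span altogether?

11 h 15 min

Merged: 05:00–11:15, 14:30–18:30, 19:15–20:15.
Lengths: 6 h 15 min + 4 h + 1 h = 11 h 15 min.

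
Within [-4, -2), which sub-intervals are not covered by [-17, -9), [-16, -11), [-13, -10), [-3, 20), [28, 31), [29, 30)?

[-4, -3)

After merging, the occupied span is [-17, -9), [-3, 20), [28, 31).
Complement within [-4, -2): [-4, -3).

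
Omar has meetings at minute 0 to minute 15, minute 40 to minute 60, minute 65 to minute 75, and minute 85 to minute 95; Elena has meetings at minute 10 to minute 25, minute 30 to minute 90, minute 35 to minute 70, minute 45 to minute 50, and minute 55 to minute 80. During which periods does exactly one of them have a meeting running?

B, merged: minute 10 to minute 25, minute 30 to minute 90.
Only in the first: minute 0 to minute 10, minute 90 to minute 95.
Only in the second: minute 15 to minute 25, minute 30 to minute 40, minute 60 to minute 65, minute 75 to minute 85.
Together these are the periods covered by exactly one.

minute 0 to minute 10, minute 15 to minute 25, minute 30 to minute 40, minute 60 to minute 65, minute 75 to minute 85, minute 90 to minute 95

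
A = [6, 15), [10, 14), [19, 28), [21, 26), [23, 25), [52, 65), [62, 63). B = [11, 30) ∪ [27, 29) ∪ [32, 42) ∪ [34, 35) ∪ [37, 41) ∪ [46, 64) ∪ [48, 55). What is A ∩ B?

[11, 15) ∪ [19, 28) ∪ [52, 64)

A, merged: [6, 15), [19, 28), [52, 65).
B, merged: [11, 30), [32, 42), [46, 64).
[6, 15) meets the second set on [11, 15).
[19, 28) meets the second set on [19, 28).
[52, 65) meets the second set on [52, 64).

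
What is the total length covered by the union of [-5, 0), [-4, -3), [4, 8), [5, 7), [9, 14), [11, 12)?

Merged: [-5, 0), [4, 8), [9, 14).
Lengths: 5 + 4 + 5 = 14.

14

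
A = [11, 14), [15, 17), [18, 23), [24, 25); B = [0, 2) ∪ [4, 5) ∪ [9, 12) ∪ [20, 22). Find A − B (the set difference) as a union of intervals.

[11, 14) with B removed leaves [12, 14).
[15, 17) is untouched.
[18, 23) with B removed leaves [18, 20), [22, 23).
[24, 25) is untouched.

[12, 14) ∪ [15, 17) ∪ [18, 20) ∪ [22, 23) ∪ [24, 25)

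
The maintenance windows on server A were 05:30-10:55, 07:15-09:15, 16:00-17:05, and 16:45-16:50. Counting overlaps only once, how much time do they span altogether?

6 h 30 min

Merged: 05:30–10:55, 16:00–17:05.
Lengths: 5 h 25 min + 1 h 5 min = 6 h 30 min.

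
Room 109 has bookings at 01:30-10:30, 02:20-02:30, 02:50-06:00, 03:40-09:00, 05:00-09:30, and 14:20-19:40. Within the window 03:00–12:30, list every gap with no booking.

10:30–12:30

The merged coverage is 01:30–10:30, 14:20–19:40.
Gaps within 03:00–12:30: 10:30–12:30.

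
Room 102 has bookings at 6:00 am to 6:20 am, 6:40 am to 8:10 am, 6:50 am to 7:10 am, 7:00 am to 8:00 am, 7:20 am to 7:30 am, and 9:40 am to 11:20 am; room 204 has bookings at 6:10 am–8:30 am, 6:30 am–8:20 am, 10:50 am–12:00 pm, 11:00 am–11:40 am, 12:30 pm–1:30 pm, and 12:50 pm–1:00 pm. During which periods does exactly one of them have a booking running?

6:00 am–6:10 am, 6:20 am–6:40 am, 8:10 am–8:30 am, 9:40 am–10:50 am, 11:20 am–12:00 pm, 12:30 pm–1:30 pm

Merge the first list: 6:00 am–6:20 am, 6:40 am–8:10 am, 9:40 am–11:20 am.
Merge the second list: 6:10 am–8:30 am, 10:50 am–12:00 pm, 12:30 pm–1:30 pm.
Only in the first: 6:00 am–6:10 am, 9:40 am–10:50 am.
Only in the second: 6:20 am–6:40 am, 8:10 am–8:30 am, 11:20 am–12:00 pm, 12:30 pm–1:30 pm.
Together these are the periods covered by exactly one.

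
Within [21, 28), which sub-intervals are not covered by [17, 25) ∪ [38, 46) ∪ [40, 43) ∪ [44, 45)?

[25, 28)

The merged coverage is [17, 25), [38, 46).
Uncovered inside [21, 28): [25, 28).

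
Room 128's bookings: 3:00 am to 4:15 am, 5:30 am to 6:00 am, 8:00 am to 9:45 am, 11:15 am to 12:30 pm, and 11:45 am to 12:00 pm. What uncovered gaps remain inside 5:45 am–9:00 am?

6:00 am–8:00 am

The merged coverage is 3:00 am–4:15 am, 5:30 am–6:00 am, 8:00 am–9:45 am, 11:15 am–12:30 pm.
Gaps within 5:45 am–9:00 am: 6:00 am–8:00 am.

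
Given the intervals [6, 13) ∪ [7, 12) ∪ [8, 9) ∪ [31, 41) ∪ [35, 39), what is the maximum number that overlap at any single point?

3

Walk the sorted start/end points keeping a running depth.
The depth first hits 3 at 8.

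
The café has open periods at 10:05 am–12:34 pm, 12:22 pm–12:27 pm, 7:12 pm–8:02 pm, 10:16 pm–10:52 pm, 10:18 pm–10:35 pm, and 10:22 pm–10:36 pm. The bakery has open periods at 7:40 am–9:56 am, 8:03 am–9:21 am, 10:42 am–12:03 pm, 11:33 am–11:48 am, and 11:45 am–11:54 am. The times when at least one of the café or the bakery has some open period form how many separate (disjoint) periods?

4

First set merges to 10:05 am–12:34 pm, 7:12 pm–8:02 pm, 10:16 pm–10:52 pm.
Second set merges to 7:40 am–9:56 am, 10:42 am–12:03 pm.
A ∪ B = 7:40 am–9:56 am, 10:05 am–12:34 pm, 7:12 pm–8:02 pm, 10:16 pm–10:52 pm.
That is 4 disjoint pieces.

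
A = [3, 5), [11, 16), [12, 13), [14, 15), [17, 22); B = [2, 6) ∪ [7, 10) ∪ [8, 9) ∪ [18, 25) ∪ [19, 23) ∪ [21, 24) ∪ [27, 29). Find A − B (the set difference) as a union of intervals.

[11, 16) ∪ [17, 18)

Merge the first list: [3, 5), [11, 16), [17, 22).
Merge the second list: [2, 6), [7, 10), [18, 25), [27, 29).
[3, 5) lies entirely inside B → drops out.
[11, 16) is untouched.
[17, 22) with B removed leaves [17, 18).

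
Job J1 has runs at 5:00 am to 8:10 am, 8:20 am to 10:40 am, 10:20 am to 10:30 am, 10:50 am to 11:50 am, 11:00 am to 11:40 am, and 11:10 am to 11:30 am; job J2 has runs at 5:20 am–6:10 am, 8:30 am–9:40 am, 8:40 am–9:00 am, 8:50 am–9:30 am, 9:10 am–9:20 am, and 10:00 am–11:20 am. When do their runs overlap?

5:20 am–6:10 am, 8:30 am–9:40 am, 10:00 am–10:40 am, 10:50 am–11:20 am

First set merges to 5:00 am–8:10 am, 8:20 am–10:40 am, 10:50 am–11:50 am.
Second set merges to 5:20 am–6:10 am, 8:30 am–9:40 am, 10:00 am–11:20 am.
5:00 am–8:10 am ∩ B → 5:20 am–6:10 am.
8:20 am–10:40 am ∩ B → 8:30 am–9:40 am, 10:00 am–10:40 am.
10:50 am–11:50 am ∩ B → 10:50 am–11:20 am.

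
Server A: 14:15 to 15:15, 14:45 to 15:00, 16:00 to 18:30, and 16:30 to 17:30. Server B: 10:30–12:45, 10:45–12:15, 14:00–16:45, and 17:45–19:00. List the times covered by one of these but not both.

10:30-12:45, 14:00-14:15, 15:15-16:00, 16:45-17:45, 18:30-19:00

First set merges to 14:15-15:15, 16:00-18:30.
Second set merges to 10:30-12:45, 14:00-16:45, 17:45-19:00.
Only in the first: 16:45-17:45.
Only in the second: 10:30-12:45, 14:00-14:15, 15:15-16:00, 18:30-19:00.
Together these are the periods covered by exactly one.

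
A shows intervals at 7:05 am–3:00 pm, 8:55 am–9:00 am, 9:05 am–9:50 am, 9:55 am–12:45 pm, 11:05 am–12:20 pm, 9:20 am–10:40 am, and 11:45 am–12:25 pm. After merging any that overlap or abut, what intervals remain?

Sort by start: 7:05 am–3:00 pm, 8:55 am–9:00 am, 9:05 am–9:50 am, 9:20 am–10:40 am, 9:55 am–12:45 pm, 11:05 am–12:20 pm, 11:45 am–12:25 pm.
8:55 am–9:00 am overlaps/touches 7:05 am–3:00 pm → extend to 7:05 am–3:00 pm.
9:05 am–9:50 am overlaps/touches 7:05 am–3:00 pm → extend to 7:05 am–3:00 pm.
9:20 am–10:40 am overlaps/touches 7:05 am–3:00 pm → extend to 7:05 am–3:00 pm.
9:55 am–12:45 pm overlaps/touches 7:05 am–3:00 pm → extend to 7:05 am–3:00 pm.
11:05 am–12:20 pm overlaps/touches 7:05 am–3:00 pm → extend to 7:05 am–3:00 pm.
11:45 am–12:25 pm overlaps/touches 7:05 am–3:00 pm → extend to 7:05 am–3:00 pm.

7:05 am–3:00 pm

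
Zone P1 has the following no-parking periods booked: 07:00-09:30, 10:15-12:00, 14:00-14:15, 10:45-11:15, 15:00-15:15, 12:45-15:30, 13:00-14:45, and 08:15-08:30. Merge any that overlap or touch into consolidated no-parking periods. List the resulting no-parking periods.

07:00-09:30, 10:15-12:00, 12:45-15:30

Sort by start: 07:00-09:30, 08:15-08:30, 10:15-12:00, 10:45-11:15, 12:45-15:30, 13:00-14:45, 14:00-14:15, 15:00-15:15.
08:15-08:30 overlaps/touches 07:00-09:30 → extend to 07:00-09:30.
10:15-12:00 is disjoint → start new block.
10:45-11:15 overlaps/touches 10:15-12:00 → extend to 10:15-12:00.
12:45-15:30 is disjoint → start new block.
13:00-14:45 overlaps/touches 12:45-15:30 → extend to 12:45-15:30.
14:00-14:15 overlaps/touches 12:45-15:30 → extend to 12:45-15:30.
15:00-15:15 overlaps/touches 12:45-15:30 → extend to 12:45-15:30.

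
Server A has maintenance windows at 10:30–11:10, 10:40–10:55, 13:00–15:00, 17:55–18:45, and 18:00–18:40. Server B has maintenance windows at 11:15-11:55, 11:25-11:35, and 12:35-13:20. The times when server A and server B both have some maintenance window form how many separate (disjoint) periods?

First set merges to 10:30–11:10, 13:00–15:00, 17:55–18:45.
Second set merges to 11:15–11:55, 12:35–13:20.
A ∩ B = 13:00–13:20.
That is 1 disjoint piece.

1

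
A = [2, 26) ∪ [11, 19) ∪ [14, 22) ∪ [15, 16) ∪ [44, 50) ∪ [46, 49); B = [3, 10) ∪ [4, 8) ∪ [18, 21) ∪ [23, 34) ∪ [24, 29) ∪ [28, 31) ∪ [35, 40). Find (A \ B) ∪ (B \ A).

First set merges to [2, 26), [44, 50).
Second set merges to [3, 10), [18, 21), [23, 34), [35, 40).
A \ B = [2, 3), [10, 18), [21, 23), [44, 50).
B \ A = [26, 34), [35, 40).
Union of the two gives the symmetric difference.

[2, 3) ∪ [10, 18) ∪ [21, 23) ∪ [26, 34) ∪ [35, 40) ∪ [44, 50)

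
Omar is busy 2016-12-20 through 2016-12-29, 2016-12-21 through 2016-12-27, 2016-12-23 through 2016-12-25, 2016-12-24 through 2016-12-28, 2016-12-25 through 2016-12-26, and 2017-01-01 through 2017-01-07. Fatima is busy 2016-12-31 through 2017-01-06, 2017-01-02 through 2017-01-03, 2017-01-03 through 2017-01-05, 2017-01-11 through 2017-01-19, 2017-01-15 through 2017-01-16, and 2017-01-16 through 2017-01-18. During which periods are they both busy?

A, merged: 2016-12-20 through 2016-12-29, 2017-01-01 through 2017-01-07.
B, merged: 2016-12-31 through 2017-01-06, 2017-01-11 through 2017-01-19.
2016-12-20 through 2016-12-29 falls entirely outside B.
2017-01-01 through 2017-01-07 overlaps B on 2017-01-01 through 2017-01-06.

2017-01-01 through 2017-01-06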